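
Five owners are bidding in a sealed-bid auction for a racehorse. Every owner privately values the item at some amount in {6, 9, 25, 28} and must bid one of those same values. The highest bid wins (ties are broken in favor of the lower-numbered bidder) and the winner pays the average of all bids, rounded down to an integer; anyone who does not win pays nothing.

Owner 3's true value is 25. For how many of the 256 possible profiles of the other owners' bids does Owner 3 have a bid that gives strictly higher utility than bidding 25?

Others bid (6, 6, 6, 6): truth gives 16; bid 9 gives 19 > 16. Violating.
Others bid (6, 6, 6, 9): truth gives 15; bid 9 gives 18 > 15. Violating.
Others bid (6, 6, 6, 28): truth gives 0; bid 28 gives 11 > 0. Violating.
Others bid (6, 6, 9, 6): truth gives 15; bid 9 gives 18 > 15. Violating.
Others bid (6, 6, 6, 25): truth gives 12; no alternative beats it.
Others bid (6, 6, 9, 25): truth gives 11; no alternative beats it.
(Checking all 256 profiles: 108 have a profitable deviation, 148 do not.)

108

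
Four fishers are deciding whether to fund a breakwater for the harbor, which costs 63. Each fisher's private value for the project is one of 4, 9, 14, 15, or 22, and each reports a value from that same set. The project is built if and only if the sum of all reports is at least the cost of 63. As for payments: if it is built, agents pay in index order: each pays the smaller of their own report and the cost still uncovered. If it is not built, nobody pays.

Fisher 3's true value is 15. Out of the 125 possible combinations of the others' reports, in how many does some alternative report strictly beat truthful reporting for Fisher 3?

Others report (9, 22, 22): truth gives 0; report 14 gives 1 > 0. Violating.
Others report (14, 14, 22): truth gives 0; report 14 gives 1 > 0. Violating.
Others report (14, 15, 22): truth gives 0; report 14 gives 1 > 0. Violating.
Others report (14, 22, 14): truth gives 0; report 14 gives 1 > 0. Violating.
Others report (4, 4, 4): truth gives 0; no alternative beats it.
Others report (4, 4, 9): truth gives 0; no alternative beats it.
(Checking all 125 profiles: 22 have a profitable deviation, 103 do not.)

22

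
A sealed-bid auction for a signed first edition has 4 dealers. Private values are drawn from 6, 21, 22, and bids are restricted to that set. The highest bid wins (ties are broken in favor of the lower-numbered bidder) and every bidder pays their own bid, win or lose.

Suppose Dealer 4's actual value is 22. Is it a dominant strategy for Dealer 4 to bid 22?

Consider the case where Dealer 1 bids 6, Dealer 2 bids 6 and Dealer 3 bids 6.
Truthful bid 22: wins, pays 22, utility 22 - 22 = 0.
Bid 21 instead: wins, pays 21, utility 22 - 21 = 1.
Since 1 > 0, bidding 21 is strictly better here, so truthful bidding is not dominant.

No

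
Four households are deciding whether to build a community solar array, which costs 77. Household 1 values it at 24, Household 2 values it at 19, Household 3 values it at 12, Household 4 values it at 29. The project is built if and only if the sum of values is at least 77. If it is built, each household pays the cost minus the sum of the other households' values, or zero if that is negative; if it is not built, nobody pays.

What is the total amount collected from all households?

56

Total value 84 ≥ cost 77, so it is built.
Household 1: others sum to 60; max(0, 77 - 60) = 17.
Household 2: others sum to 65; max(0, 77 - 65) = 12.
Household 3: others sum to 72; max(0, 77 - 72) = 5.
Household 4: others sum to 55; max(0, 77 - 55) = 22.
Total collected = 17 + 12 + 5 + 22 = 56.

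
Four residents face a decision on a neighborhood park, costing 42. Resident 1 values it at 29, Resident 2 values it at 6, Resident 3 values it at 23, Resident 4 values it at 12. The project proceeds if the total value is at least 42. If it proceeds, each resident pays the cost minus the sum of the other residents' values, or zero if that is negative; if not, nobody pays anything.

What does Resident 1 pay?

1

Total value 70 ≥ cost 42, so the project is built.
The other residents' values sum to 41.
Cost minus that sum is 42 - 41 = 1.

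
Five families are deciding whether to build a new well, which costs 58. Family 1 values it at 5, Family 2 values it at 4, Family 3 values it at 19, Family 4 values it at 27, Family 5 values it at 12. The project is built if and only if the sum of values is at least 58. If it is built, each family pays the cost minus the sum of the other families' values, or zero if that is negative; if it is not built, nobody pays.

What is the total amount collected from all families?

31

Total value 67 ≥ cost 58, so it is built.
Family 1: others sum to 62; max(0, 58 - 62) = 0.
Family 2: others sum to 63; max(0, 58 - 63) = 0.
Family 3: others sum to 48; max(0, 58 - 48) = 10.
Family 4: others sum to 40; max(0, 58 - 40) = 18.
Family 5: others sum to 55; max(0, 58 - 55) = 3.
Total collected = 0 + 0 + 10 + 18 + 3 = 31.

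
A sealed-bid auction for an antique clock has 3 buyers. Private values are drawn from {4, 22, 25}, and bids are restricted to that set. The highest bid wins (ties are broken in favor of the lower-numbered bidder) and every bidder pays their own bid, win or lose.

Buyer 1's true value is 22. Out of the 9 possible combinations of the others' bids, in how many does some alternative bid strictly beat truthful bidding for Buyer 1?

6

Others bid (4, 4): truth gives 0; bid 4 gives 18 > 0. Violating.
Others bid (4, 25): truth gives -22; bid 25 gives -3 > -22. Violating.
Others bid (22, 25): truth gives -22; bid 25 gives -3 > -22. Violating.
Others bid (25, 4): truth gives -22; bid 25 gives -3 > -22. Violating.
Others bid (4, 22): truth gives 0; no alternative beats it.
Others bid (22, 4): truth gives 0; no alternative beats it.
(Checking all 9 profiles: 6 have a profitable deviation, 3 do not.)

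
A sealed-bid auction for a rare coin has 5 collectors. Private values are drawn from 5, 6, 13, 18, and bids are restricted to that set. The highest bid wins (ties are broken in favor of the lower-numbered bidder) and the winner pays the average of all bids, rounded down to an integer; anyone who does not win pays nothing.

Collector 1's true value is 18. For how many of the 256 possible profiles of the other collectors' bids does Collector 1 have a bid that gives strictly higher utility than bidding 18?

81

Others bid (5, 5, 5, 5): truth gives 11; bid 5 gives 13 > 11. Violating.
Others bid (5, 5, 5, 6): truth gives 11; bid 6 gives 13 > 11. Violating.
Others bid (5, 5, 5, 13): truth gives 9; bid 13 gives 10 > 9. Violating.
Others bid (5, 5, 6, 5): truth gives 11; bid 6 gives 13 > 11. Violating.
Others bid (5, 5, 5, 18): truth gives 8; no alternative beats it.
Others bid (5, 5, 6, 18): truth gives 8; no alternative beats it.
(Checking all 256 profiles: 81 have a profitable deviation, 175 do not.)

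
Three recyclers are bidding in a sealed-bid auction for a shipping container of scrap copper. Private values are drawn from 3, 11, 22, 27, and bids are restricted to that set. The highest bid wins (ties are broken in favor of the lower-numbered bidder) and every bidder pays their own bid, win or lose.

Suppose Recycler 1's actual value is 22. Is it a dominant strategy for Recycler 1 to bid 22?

Consider the case where Recycler 2 bids 3 and Recycler 3 bids 3.
Truthful bid 22: wins, pays 22, utility 22 - 22 = 0.
Bid 3 instead: wins, pays 3, utility 22 - 3 = 19.
Since 19 > 0, bidding 3 is strictly better here, so truthful bidding is not dominant.

No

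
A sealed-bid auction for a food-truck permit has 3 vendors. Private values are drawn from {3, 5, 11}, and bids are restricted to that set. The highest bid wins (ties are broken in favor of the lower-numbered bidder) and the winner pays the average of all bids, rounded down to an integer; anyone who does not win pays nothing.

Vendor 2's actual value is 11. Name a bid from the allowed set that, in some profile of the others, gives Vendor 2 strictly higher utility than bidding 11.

Suppose Vendor 1 bids 3 and Vendor 3 bids 3.
Bid 11: wins, pays 5, utility 11 - 5 = 6.
Bid 5: wins, pays 3, utility 11 - 3 = 8.
So bidding 5 beats truth here (8 > 6).

5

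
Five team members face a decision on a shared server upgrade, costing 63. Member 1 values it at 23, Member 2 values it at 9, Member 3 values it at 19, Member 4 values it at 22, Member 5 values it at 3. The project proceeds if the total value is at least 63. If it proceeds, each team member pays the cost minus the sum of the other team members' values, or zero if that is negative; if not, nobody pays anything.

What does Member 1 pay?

Total value 76 ≥ cost 63, so the project is built.
The other team members' values sum to 53.
Cost minus that sum is 63 - 53 = 10.

10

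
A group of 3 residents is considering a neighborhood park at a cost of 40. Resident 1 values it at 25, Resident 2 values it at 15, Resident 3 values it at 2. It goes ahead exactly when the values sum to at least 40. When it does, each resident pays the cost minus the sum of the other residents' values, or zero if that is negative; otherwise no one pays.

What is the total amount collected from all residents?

Total value 42 ≥ cost 40, so it is built.
Resident 1: others sum to 17; max(0, 40 - 17) = 23.
Resident 2: others sum to 27; max(0, 40 - 27) = 13.
Resident 3: others sum to 40; max(0, 40 - 40) = 0.
Total collected = 23 + 13 + 0 = 36.

36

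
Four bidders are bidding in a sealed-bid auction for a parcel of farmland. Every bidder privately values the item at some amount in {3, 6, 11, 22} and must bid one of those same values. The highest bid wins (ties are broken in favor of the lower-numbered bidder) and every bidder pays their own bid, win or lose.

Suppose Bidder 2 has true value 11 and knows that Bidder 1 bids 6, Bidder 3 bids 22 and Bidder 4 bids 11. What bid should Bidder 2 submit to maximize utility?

Bid 3: loses but pays 3, utility -3.
Bid 6: loses but pays 6, utility -6.
Bid 11: loses but pays 11, utility -11.
Bid 22: wins, pays 22, utility 11 - 22 = -11.
The best choice is 3 with utility -3.

3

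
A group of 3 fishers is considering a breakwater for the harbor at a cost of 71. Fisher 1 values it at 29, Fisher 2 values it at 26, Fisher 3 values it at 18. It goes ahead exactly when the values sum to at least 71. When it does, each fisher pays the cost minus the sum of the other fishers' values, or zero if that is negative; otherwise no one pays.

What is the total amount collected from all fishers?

67

Total value 73 ≥ cost 71, so it is built.
Fisher 1: others sum to 44; max(0, 71 - 44) = 27.
Fisher 2: others sum to 47; max(0, 71 - 47) = 24.
Fisher 3: others sum to 55; max(0, 71 - 55) = 16.
Total collected = 27 + 24 + 16 = 67.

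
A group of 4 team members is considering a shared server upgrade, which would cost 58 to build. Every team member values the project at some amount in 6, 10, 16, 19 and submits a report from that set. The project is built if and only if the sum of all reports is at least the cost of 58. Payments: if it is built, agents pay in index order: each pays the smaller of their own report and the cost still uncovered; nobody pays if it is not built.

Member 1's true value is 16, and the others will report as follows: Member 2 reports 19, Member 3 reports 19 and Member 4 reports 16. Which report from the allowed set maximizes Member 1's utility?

6

Report 6: project built, pays 6, utility 16 - 6 = 10.
Report 10: project built, pays 10, utility 16 - 10 = 6.
Report 16: project built, pays 16, utility 16 - 16 = 0.
Report 19: project built, pays 19, utility 16 - 19 = -3.
The best choice is 6 with utility 10.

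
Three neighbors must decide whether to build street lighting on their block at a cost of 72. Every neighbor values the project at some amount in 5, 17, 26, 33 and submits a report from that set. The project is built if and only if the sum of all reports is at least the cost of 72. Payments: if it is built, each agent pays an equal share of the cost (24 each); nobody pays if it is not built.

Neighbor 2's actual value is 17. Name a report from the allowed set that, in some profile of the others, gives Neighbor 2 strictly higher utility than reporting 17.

Suppose Neighbor 1 reports 26 and Neighbor 3 reports 33.
Report 17: project built, pays 24, utility 17 - 24 = -7.
Report 5: project not built, utility 0.
So reporting 5 beats truth here (0 > -7).

5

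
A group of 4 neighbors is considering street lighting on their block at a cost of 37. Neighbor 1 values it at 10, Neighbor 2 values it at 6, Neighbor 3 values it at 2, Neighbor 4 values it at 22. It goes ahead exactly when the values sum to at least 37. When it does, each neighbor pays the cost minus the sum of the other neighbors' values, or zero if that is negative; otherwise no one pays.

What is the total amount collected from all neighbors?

Total value 40 ≥ cost 37, so it is built.
Neighbor 1: others sum to 30; max(0, 37 - 30) = 7.
Neighbor 2: others sum to 34; max(0, 37 - 34) = 3.
Neighbor 3: others sum to 38; max(0, 37 - 38) = 0.
Neighbor 4: others sum to 18; max(0, 37 - 18) = 19.
Total collected = 7 + 3 + 0 + 19 = 29.

29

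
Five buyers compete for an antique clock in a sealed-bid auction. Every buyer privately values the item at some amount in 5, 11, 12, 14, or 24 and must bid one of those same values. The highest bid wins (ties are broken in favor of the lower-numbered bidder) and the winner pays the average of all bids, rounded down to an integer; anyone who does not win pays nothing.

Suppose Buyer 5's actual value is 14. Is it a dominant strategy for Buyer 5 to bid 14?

No

Consider the case where Buyer 1 bids 5, Buyer 2 bids 5, Buyer 3 bids 5 and Buyer 4 bids 11.
Truthful bid 14: wins, pays 8, utility 14 - 8 = 6.
Bid 12 instead: wins, pays 7, utility 14 - 7 = 7.
Since 7 > 6, bidding 12 is strictly better here, so truthful bidding is not dominant.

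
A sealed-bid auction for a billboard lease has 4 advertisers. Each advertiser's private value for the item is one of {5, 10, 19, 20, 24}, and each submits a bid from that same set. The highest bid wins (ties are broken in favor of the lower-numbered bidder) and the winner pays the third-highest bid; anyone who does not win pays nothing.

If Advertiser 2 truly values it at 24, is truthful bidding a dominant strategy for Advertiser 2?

Check each profile of the others' bids and compare truth against every alternative bid.
Others bid (5, 5, 24): truth gives 19, best alternative gives 0.
Others bid (5, 24, 5): truth gives 19, best alternative gives 0.
Others bid (20, 5, 5): truth gives 19, best alternative gives 0.
Others bid (5, 10, 24): truth gives 14, best alternative gives 0.
Others bid (5, 24, 10): truth gives 14, best alternative gives 0.
Others bid (10, 5, 24): truth gives 14, best alternative gives 0.
(Remaining 119 profiles checked similarly; truth is weakly best in each.)
In every case the truthful bid is at least as good as any alternative, so it is a dominant strategy.

Yes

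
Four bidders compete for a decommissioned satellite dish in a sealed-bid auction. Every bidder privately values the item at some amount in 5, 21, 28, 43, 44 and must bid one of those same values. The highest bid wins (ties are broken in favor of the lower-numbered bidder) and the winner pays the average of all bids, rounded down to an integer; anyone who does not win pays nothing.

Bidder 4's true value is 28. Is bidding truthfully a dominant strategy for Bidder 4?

No

Consider the case where Bidder 1 bids 5, Bidder 2 bids 5 and Bidder 3 bids 5.
Truthful bid 28: wins, pays 10, utility 28 - 10 = 18.
Bid 21 instead: wins, pays 9, utility 28 - 9 = 19.
Since 19 > 18, bidding 21 is strictly better here, so truthful bidding is not dominant.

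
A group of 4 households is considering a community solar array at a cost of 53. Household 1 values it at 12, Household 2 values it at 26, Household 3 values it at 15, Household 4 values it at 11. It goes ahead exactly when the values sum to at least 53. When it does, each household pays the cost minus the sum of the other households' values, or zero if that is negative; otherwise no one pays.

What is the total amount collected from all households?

20

Total value 64 ≥ cost 53, so it is built.
Household 1: others sum to 52; max(0, 53 - 52) = 1.
Household 2: others sum to 38; max(0, 53 - 38) = 15.
Household 3: others sum to 49; max(0, 53 - 49) = 4.
Household 4: others sum to 53; max(0, 53 - 53) = 0.
Total collected = 1 + 15 + 4 + 0 = 20.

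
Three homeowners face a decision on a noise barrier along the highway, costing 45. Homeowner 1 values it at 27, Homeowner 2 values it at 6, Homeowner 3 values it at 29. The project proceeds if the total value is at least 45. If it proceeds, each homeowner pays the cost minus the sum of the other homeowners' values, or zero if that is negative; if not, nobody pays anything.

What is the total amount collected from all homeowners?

Total value 62 ≥ cost 45, so it is built.
Homeowner 1: others sum to 35; max(0, 45 - 35) = 10.
Homeowner 2: others sum to 56; max(0, 45 - 56) = 0.
Homeowner 3: others sum to 33; max(0, 45 - 33) = 12.
Total collected = 10 + 0 + 12 = 22.

22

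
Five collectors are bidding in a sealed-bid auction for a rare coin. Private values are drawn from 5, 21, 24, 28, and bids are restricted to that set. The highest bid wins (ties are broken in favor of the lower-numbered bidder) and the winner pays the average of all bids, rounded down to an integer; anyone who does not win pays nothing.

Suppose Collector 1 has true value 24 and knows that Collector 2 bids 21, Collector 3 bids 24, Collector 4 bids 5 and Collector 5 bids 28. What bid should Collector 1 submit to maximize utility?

28

Bid 5: loses, pays 0, utility 0.
Bid 21: loses, pays 0, utility 0.
Bid 24: loses, pays 0, utility 0.
Bid 28: wins, pays 21, utility 24 - 21 = 3.
The best choice is 28 with utility 3.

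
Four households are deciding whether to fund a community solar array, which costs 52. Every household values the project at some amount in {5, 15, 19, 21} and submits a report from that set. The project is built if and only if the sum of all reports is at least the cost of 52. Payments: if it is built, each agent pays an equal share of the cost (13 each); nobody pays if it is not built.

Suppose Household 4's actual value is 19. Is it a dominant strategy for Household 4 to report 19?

Consider the case where Household 1 reports 5, Household 2 reports 5 and Household 3 reports 21.
Truthful report 19: project not built, utility 0.
Report 21 instead: project built, pays 13, utility 19 - 13 = 6.
Since 6 > 0, reporting 21 is strictly better here, so truthful reporting is not dominant.

No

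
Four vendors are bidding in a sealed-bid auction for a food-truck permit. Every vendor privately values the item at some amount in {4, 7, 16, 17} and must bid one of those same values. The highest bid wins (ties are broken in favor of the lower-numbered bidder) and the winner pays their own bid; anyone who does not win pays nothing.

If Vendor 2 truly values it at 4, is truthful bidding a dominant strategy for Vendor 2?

Check each profile of the others' bids and compare truth against every alternative bid.
Others bid (4, 4, 4): truth gives 0, best alternative gives -3.
Others bid (4, 4, 7): truth gives 0, best alternative gives -3.
Others bid (4, 7, 4): truth gives 0, best alternative gives -3.
Others bid (4, 7, 7): truth gives 0, best alternative gives -3.
Others bid (4, 4, 16): truth gives 0, best alternative gives 0.
Others bid (4, 4, 17): truth gives 0, best alternative gives 0.
(Remaining 58 profiles checked similarly; truth is weakly best in each.)
In every case the truthful bid is at least as good as any alternative, so it is a dominant strategy.

Yes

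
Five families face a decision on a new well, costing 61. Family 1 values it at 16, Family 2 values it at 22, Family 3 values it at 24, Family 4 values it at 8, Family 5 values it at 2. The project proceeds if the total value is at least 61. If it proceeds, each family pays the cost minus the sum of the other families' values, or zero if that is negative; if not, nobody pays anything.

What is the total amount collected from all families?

Total value 72 ≥ cost 61, so it is built.
Family 1: others sum to 56; max(0, 61 - 56) = 5.
Family 2: others sum to 50; max(0, 61 - 50) = 11.
Family 3: others sum to 48; max(0, 61 - 48) = 13.
Family 4: others sum to 64; max(0, 61 - 64) = 0.
Family 5: others sum to 70; max(0, 61 - 70) = 0.
Total collected = 5 + 11 + 13 + 0 + 0 = 29.

29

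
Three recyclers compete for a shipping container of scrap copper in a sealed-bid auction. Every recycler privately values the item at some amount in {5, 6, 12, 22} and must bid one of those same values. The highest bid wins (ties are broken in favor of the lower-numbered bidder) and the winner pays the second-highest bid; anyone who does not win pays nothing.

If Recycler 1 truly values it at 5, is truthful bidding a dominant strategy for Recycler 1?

Check each profile of the others' bids and compare truth against every alternative bid.
Others bid (5, 6): truth gives 0, best alternative gives -1.
Others bid (6, 5): truth gives 0, best alternative gives -1.
Others bid (6, 6): truth gives 0, best alternative gives -1.
Others bid (5, 5): truth gives 0, best alternative gives 0.
Others bid (5, 12): truth gives 0, best alternative gives 0.
Others bid (5, 22): truth gives 0, best alternative gives 0.
(Remaining 10 profiles checked similarly; truth is weakly best in each.)
In every case the truthful bid is at least as good as any alternative, so it is a dominant strategy.

Yes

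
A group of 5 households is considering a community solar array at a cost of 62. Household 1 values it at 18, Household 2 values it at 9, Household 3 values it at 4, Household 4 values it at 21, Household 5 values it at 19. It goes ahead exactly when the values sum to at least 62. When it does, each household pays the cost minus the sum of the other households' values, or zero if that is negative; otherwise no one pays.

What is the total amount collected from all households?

Total value 71 ≥ cost 62, so it is built.
Household 1: others sum to 53; max(0, 62 - 53) = 9.
Household 2: others sum to 62; max(0, 62 - 62) = 0.
Household 3: others sum to 67; max(0, 62 - 67) = 0.
Household 4: others sum to 50; max(0, 62 - 50) = 12.
Household 5: others sum to 52; max(0, 62 - 52) = 10.
Total collected = 9 + 0 + 0 + 12 + 10 = 31.

31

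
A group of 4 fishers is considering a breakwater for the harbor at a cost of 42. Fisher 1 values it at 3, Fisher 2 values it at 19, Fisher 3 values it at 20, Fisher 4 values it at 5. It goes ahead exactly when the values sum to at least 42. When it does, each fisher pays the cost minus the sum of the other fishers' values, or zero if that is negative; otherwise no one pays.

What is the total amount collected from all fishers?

29

Total value 47 ≥ cost 42, so it is built.
Fisher 1: others sum to 44; max(0, 42 - 44) = 0.
Fisher 2: others sum to 28; max(0, 42 - 28) = 14.
Fisher 3: others sum to 27; max(0, 42 - 27) = 15.
Fisher 4: others sum to 42; max(0, 42 - 42) = 0.
Total collected = 0 + 14 + 15 + 0 = 29.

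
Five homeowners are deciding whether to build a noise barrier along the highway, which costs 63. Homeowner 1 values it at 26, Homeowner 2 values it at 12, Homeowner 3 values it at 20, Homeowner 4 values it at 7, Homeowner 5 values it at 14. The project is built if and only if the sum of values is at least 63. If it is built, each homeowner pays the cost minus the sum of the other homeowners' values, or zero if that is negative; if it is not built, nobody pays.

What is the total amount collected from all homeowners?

Total value 79 ≥ cost 63, so it is built.
Homeowner 1: others sum to 53; max(0, 63 - 53) = 10.
Homeowner 2: others sum to 67; max(0, 63 - 67) = 0.
Homeowner 3: others sum to 59; max(0, 63 - 59) = 4.
Homeowner 4: others sum to 72; max(0, 63 - 72) = 0.
Homeowner 5: others sum to 65; max(0, 63 - 65) = 0.
Total collected = 10 + 0 + 4 + 0 + 0 = 14.

14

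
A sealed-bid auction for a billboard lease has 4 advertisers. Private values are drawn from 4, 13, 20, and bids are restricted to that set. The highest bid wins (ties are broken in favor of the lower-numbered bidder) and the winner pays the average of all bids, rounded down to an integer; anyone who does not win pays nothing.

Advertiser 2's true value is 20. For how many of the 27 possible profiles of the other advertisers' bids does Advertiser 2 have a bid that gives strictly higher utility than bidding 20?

4

Others bid (4, 4, 4): truth gives 12; bid 13 gives 14 > 12. Violating.
Others bid (4, 4, 13): truth gives 10; bid 13 gives 12 > 10. Violating.
Others bid (4, 13, 4): truth gives 10; bid 13 gives 12 > 10. Violating.
Others bid (4, 13, 13): truth gives 8; bid 13 gives 10 > 8. Violating.
Others bid (4, 4, 20): truth gives 8; no alternative beats it.
Others bid (4, 13, 20): truth gives 6; no alternative beats it.
(Checking all 27 profiles: 4 have a profitable deviation, 23 do not.)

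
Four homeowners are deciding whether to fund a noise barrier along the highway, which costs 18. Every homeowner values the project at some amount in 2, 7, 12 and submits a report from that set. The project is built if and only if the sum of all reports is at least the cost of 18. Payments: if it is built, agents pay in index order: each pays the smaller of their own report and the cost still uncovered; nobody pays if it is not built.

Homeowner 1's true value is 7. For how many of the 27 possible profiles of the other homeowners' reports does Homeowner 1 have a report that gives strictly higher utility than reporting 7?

23

Others report (2, 2, 12): truth gives 0; report 2 gives 5 > 0. Violating.
Others report (2, 7, 7): truth gives 0; report 2 gives 5 > 0. Violating.
Others report (2, 7, 12): truth gives 0; report 2 gives 5 > 0. Violating.
Others report (2, 12, 2): truth gives 0; report 2 gives 5 > 0. Violating.
Others report (2, 2, 2): truth gives 0; no alternative beats it.
Others report (2, 2, 7): truth gives 0; no alternative beats it.
(Checking all 27 profiles: 23 have a profitable deviation, 4 do not.)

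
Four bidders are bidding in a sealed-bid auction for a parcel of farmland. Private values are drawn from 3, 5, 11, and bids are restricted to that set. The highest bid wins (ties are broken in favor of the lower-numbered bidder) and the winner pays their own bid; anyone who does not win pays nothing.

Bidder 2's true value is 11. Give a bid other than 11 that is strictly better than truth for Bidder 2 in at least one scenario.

Suppose Bidder 1 bids 3, Bidder 3 bids 3 and Bidder 4 bids 3.
Bid 11: wins, pays 11, utility 11 - 11 = 0.
Bid 5: wins, pays 5, utility 11 - 5 = 6.
So bidding 5 beats truth here (6 > 0).

5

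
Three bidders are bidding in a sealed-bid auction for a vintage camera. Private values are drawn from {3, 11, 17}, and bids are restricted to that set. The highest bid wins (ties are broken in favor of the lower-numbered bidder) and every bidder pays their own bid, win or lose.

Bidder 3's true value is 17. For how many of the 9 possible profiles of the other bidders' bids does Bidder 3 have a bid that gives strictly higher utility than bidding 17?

Others bid (3, 3): truth gives 0; bid 11 gives 6 > 0. Violating.
Others bid (3, 17): truth gives -17; bid 3 gives -3 > -17. Violating.
Others bid (11, 17): truth gives -17; bid 3 gives -3 > -17. Violating.
Others bid (17, 3): truth gives -17; bid 3 gives -3 > -17. Violating.
Others bid (3, 11): truth gives 0; no alternative beats it.
Others bid (11, 3): truth gives 0; no alternative beats it.
(Checking all 9 profiles: 6 have a profitable deviation, 3 do not.)

6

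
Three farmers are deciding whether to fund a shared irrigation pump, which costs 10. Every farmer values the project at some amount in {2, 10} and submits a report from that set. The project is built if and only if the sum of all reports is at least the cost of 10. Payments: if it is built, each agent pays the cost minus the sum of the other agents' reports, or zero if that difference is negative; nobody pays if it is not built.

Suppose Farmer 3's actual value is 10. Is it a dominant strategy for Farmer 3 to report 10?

Yes

Check each profile of the others' reports and compare truth against every alternative report.
Others report (2, 2): truth gives 4, best alternative gives 0.
Others report (2, 10): truth gives 10, best alternative gives 10.
Others report (10, 2): truth gives 10, best alternative gives 10.
Others report (10, 10): truth gives 10, best alternative gives 10.
In every case the truthful report is at least as good as any alternative, so it is a dominant strategy.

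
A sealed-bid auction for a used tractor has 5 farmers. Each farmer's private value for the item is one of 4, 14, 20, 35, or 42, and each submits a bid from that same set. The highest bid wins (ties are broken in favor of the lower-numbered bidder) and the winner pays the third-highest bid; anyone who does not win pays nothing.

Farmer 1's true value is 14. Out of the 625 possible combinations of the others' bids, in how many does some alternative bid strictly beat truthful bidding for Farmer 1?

12

Others bid (4, 4, 4, 20): truth gives 0; bid 20 gives 10 > 0. Violating.
Others bid (4, 4, 4, 35): truth gives 0; bid 35 gives 10 > 0. Violating.
Others bid (4, 4, 4, 42): truth gives 0; bid 42 gives 10 > 0. Violating.
Others bid (4, 4, 20, 4): truth gives 0; bid 20 gives 10 > 0. Violating.
Others bid (4, 4, 4, 4): truth gives 10; no alternative beats it.
Others bid (4, 4, 4, 14): truth gives 10; no alternative beats it.
(Checking all 625 profiles: 12 have a profitable deviation, 613 do not.)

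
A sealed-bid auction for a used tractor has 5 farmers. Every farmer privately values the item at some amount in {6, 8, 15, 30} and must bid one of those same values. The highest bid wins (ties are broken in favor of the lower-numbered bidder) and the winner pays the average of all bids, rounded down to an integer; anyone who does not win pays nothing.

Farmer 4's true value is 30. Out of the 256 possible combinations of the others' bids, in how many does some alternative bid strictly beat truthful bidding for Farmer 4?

Others bid (6, 6, 6, 6): truth gives 20; bid 8 gives 24 > 20. Violating.
Others bid (6, 6, 6, 8): truth gives 19; bid 8 gives 24 > 19. Violating.
Others bid (6, 6, 6, 15): truth gives 18; bid 15 gives 21 > 18. Violating.
Others bid (6, 6, 8, 6): truth gives 19; bid 15 gives 22 > 19. Violating.
Others bid (6, 6, 6, 30): truth gives 15; no alternative beats it.
Others bid (6, 6, 8, 30): truth gives 14; no alternative beats it.
(Checking all 256 profiles: 24 have a profitable deviation, 232 do not.)

24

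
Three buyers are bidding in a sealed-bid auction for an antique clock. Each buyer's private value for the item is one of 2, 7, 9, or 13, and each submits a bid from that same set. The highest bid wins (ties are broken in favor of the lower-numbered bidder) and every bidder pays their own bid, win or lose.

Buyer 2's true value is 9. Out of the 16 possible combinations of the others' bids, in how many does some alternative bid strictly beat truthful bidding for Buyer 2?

Others bid (2, 2): truth gives 0; bid 7 gives 2 > 0. Violating.
Others bid (2, 7): truth gives 0; bid 7 gives 2 > 0. Violating.
Others bid (2, 13): truth gives -9; bid 2 gives -2 > -9. Violating.
Others bid (7, 13): truth gives -9; bid 2 gives -2 > -9. Violating.
Others bid (2, 9): truth gives 0; no alternative beats it.
Others bid (7, 2): truth gives 0; no alternative beats it.
(Checking all 16 profiles: 12 have a profitable deviation, 4 do not.)

12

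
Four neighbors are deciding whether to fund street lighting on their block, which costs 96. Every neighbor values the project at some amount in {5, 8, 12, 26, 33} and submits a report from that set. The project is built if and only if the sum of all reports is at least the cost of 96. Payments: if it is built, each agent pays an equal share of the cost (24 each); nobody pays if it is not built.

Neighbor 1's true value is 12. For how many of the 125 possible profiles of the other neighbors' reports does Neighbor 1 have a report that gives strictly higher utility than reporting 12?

3

Others report (26, 26, 33): truth gives -12; report 5 gives 0 > -12. Violating.
Others report (26, 33, 26): truth gives -12; report 5 gives 0 > -12. Violating.
Others report (33, 26, 26): truth gives -12; report 5 gives 0 > -12. Violating.
Others report (5, 5, 5): truth gives 0; no alternative beats it.
Others report (5, 5, 8): truth gives 0; no alternative beats it.
(Checking all 125 profiles: 3 have a profitable deviation, 122 do not.)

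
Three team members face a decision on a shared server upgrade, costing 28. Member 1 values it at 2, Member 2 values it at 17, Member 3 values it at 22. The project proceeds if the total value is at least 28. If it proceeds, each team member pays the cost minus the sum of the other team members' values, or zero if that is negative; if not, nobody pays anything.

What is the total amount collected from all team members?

Total value 41 ≥ cost 28, so it is built.
Member 1: others sum to 39; max(0, 28 - 39) = 0.
Member 2: others sum to 24; max(0, 28 - 24) = 4.
Member 3: others sum to 19; max(0, 28 - 19) = 9.
Total collected = 0 + 4 + 9 = 13.

13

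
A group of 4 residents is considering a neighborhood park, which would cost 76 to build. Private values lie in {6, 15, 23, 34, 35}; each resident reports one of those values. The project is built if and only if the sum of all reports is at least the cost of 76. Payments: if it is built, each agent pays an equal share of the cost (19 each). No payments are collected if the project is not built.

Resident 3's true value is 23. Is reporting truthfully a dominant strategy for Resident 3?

Consider the case where Resident 1 reports 6, Resident 2 reports 6 and Resident 4 reports 34.
Truthful report 23: project not built, utility 0.
Report 34 instead: project built, pays 19, utility 23 - 19 = 4.
Since 4 > 0, reporting 34 is strictly better here, so truthful reporting is not dominant.

No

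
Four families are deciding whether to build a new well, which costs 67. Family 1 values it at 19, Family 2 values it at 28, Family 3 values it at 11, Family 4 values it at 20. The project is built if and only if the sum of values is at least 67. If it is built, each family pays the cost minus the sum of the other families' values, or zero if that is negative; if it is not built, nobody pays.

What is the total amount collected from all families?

34

Total value 78 ≥ cost 67, so it is built.
Family 1: others sum to 59; max(0, 67 - 59) = 8.
Family 2: others sum to 50; max(0, 67 - 50) = 17.
Family 3: others sum to 67; max(0, 67 - 67) = 0.
Family 4: others sum to 58; max(0, 67 - 58) = 9.
Total collected = 8 + 17 + 0 + 9 = 34.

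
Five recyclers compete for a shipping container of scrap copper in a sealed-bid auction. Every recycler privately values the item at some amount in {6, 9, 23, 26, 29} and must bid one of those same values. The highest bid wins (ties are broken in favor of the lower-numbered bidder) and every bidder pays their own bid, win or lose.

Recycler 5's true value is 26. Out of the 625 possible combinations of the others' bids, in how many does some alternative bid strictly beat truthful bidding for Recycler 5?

560

Others bid (6, 6, 6, 6): truth gives 0; bid 9 gives 17 > 0. Violating.
Others bid (6, 6, 6, 9): truth gives 0; bid 23 gives 3 > 0. Violating.
Others bid (6, 6, 6, 26): truth gives -26; bid 29 gives -3 > -26. Violating.
Others bid (6, 6, 6, 29): truth gives -26; bid 6 gives -6 > -26. Violating.
Others bid (6, 6, 6, 23): truth gives 0; no alternative beats it.
Others bid (6, 6, 9, 23): truth gives 0; no alternative beats it.
(Checking all 625 profiles: 560 have a profitable deviation, 65 do not.)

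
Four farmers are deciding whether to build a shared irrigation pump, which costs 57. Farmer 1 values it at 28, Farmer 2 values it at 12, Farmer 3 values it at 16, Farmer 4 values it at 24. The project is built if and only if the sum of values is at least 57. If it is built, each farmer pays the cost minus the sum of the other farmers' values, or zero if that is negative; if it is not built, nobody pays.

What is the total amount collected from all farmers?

6

Total value 80 ≥ cost 57, so it is built.
Farmer 1: others sum to 52; max(0, 57 - 52) = 5.
Farmer 2: others sum to 68; max(0, 57 - 68) = 0.
Farmer 3: others sum to 64; max(0, 57 - 64) = 0.
Farmer 4: others sum to 56; max(0, 57 - 56) = 1.
Total collected = 5 + 0 + 0 + 1 = 6.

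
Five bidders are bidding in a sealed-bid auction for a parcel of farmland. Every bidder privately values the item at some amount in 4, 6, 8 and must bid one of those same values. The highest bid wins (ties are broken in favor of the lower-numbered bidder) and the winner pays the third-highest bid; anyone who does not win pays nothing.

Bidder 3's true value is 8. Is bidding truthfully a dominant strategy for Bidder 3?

Yes

Check each profile of the others' bids and compare truth against every alternative bid.
Others bid (4, 4, 4, 8): truth gives 4, best alternative gives 0.
Others bid (4, 4, 8, 4): truth gives 4, best alternative gives 0.
Others bid (4, 6, 4, 4): truth gives 4, best alternative gives 0.
Others bid (6, 4, 4, 4): truth gives 4, best alternative gives 0.
Others bid (4, 4, 6, 8): truth gives 2, best alternative gives 0.
Others bid (4, 4, 8, 6): truth gives 2, best alternative gives 0.
(Remaining 75 profiles checked similarly; truth is weakly best in each.)
In every case the truthful bid is at least as good as any alternative, so it is a dominant strategy.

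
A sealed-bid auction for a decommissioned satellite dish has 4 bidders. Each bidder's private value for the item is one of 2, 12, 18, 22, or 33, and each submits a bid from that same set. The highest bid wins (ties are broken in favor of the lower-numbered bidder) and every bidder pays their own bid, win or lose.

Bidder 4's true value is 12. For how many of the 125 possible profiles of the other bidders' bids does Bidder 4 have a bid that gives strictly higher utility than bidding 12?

Others bid (2, 2, 12): truth gives -12; bid 2 gives -2 > -12. Violating.
Others bid (2, 2, 18): truth gives -12; bid 2 gives -2 > -12. Violating.
Others bid (2, 2, 22): truth gives -12; bid 2 gives -2 > -12. Violating.
Others bid (2, 2, 33): truth gives -12; bid 2 gives -2 > -12. Violating.
Others bid (2, 2, 2): truth gives 0; no alternative beats it.
(Checking all 125 profiles: 124 have a profitable deviation, 1 does not.)

124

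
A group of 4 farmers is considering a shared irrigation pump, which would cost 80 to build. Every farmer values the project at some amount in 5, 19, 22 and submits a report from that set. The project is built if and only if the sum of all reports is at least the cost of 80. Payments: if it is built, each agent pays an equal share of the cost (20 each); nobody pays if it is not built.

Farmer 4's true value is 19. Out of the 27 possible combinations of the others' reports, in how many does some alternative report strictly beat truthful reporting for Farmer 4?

Others report (19, 22, 22): truth gives -1; report 5 gives 0 > -1. Violating.
Others report (22, 19, 22): truth gives -1; report 5 gives 0 > -1. Violating.
Others report (22, 22, 19): truth gives -1; report 5 gives 0 > -1. Violating.
Others report (22, 22, 22): truth gives -1; report 5 gives 0 > -1. Violating.
Others report (5, 5, 5): truth gives 0; no alternative beats it.
Others report (5, 5, 19): truth gives 0; no alternative beats it.
(Checking all 27 profiles: 4 have a profitable deviation, 23 do not.)

4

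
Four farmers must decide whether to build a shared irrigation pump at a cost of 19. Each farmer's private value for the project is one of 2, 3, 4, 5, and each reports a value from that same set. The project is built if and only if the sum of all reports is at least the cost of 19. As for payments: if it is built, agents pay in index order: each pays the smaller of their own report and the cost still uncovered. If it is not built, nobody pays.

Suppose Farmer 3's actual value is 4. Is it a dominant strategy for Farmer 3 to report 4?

Check each profile of the others' reports and compare truth against every alternative report.
Others report (2, 2, 2): truth gives 0, best alternative gives 0.
Others report (2, 2, 3): truth gives 0, best alternative gives 0.
Others report (2, 2, 4): truth gives 0, best alternative gives 0.
Others report (2, 2, 5): truth gives 0, best alternative gives 0.
Others report (2, 3, 2): truth gives 0, best alternative gives 0.
Others report (2, 3, 3): truth gives 0, best alternative gives 0.
(Remaining 58 profiles checked similarly; truth is weakly best in each.)
In every case the truthful report is at least as good as any alternative, so it is a dominant strategy.

Yes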